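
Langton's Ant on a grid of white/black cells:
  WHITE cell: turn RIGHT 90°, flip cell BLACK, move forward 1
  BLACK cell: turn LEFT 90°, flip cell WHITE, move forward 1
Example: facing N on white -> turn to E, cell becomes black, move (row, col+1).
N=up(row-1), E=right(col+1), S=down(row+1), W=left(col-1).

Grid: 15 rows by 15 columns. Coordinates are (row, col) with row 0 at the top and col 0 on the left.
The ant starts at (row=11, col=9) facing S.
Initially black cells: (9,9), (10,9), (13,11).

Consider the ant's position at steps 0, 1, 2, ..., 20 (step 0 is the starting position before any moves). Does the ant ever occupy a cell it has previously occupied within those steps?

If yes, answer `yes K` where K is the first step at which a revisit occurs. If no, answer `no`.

Answer: yes 8

Derivation:
Step 1: on WHITE (11,9): turn R to W, flip to black, move to (11,8). |black|=4 — new cell
Step 2: on WHITE (11,8): turn R to N, flip to black, move to (10,8). |black|=5 — new cell
Step 3: on WHITE (10,8): turn R to E, flip to black, move to (10,9). |black|=6 — new cell
Step 4: on BLACK (10,9): turn L to N, flip to white, move to (9,9). |black|=5 — new cell
Step 5: on BLACK (9,9): turn L to W, flip to white, move to (9,8). |black|=4 — new cell
Step 6: on WHITE (9,8): turn R to N, flip to black, move to (8,8). |black|=5 — new cell
Step 7: on WHITE (8,8): turn R to E, flip to black, move to (8,9). |black|=6 — new cell
Step 8: on WHITE (8,9): turn R to S, flip to black, move to (9,9). |black|=7 — REVISIT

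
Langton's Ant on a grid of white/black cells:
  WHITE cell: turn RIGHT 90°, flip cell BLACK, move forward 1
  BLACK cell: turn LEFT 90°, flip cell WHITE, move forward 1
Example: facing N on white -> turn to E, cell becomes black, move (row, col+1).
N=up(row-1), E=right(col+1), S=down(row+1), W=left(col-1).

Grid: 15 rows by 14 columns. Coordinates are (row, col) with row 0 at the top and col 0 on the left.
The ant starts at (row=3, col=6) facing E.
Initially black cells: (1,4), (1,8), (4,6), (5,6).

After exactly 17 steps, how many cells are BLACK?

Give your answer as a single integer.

Step 1: on WHITE (3,6): turn R to S, flip to black, move to (4,6). |black|=5
Step 2: on BLACK (4,6): turn L to E, flip to white, move to (4,7). |black|=4
Step 3: on WHITE (4,7): turn R to S, flip to black, move to (5,7). |black|=5
Step 4: on WHITE (5,7): turn R to W, flip to black, move to (5,6). |black|=6
Step 5: on BLACK (5,6): turn L to S, flip to white, move to (6,6). |black|=5
Step 6: on WHITE (6,6): turn R to W, flip to black, move to (6,5). |black|=6
Step 7: on WHITE (6,5): turn R to N, flip to black, move to (5,5). |black|=7
Step 8: on WHITE (5,5): turn R to E, flip to black, move to (5,6). |black|=8
Step 9: on WHITE (5,6): turn R to S, flip to black, move to (6,6). |black|=9
Step 10: on BLACK (6,6): turn L to E, flip to white, move to (6,7). |black|=8
Step 11: on WHITE (6,7): turn R to S, flip to black, move to (7,7). |black|=9
Step 12: on WHITE (7,7): turn R to W, flip to black, move to (7,6). |black|=10
Step 13: on WHITE (7,6): turn R to N, flip to black, move to (6,6). |black|=11
Step 14: on WHITE (6,6): turn R to E, flip to black, move to (6,7). |black|=12
Step 15: on BLACK (6,7): turn L to N, flip to white, move to (5,7). |black|=11
Step 16: on BLACK (5,7): turn L to W, flip to white, move to (5,6). |black|=10
Step 17: on BLACK (5,6): turn L to S, flip to white, move to (6,6). |black|=9

Answer: 9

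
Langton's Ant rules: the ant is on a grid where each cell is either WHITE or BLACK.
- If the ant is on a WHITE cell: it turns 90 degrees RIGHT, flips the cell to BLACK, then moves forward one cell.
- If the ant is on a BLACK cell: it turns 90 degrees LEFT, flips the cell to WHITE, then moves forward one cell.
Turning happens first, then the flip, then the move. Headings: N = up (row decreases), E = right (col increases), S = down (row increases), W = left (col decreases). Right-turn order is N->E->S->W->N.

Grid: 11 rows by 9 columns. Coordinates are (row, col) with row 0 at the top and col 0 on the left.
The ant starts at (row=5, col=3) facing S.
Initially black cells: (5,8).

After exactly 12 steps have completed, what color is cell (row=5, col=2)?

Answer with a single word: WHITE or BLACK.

Step 1: on WHITE (5,3): turn R to W, flip to black, move to (5,2). |black|=2
Step 2: on WHITE (5,2): turn R to N, flip to black, move to (4,2). |black|=3
Step 3: on WHITE (4,2): turn R to E, flip to black, move to (4,3). |black|=4
Step 4: on WHITE (4,3): turn R to S, flip to black, move to (5,3). |black|=5
Step 5: on BLACK (5,3): turn L to E, flip to white, move to (5,4). |black|=4
Step 6: on WHITE (5,4): turn R to S, flip to black, move to (6,4). |black|=5
Step 7: on WHITE (6,4): turn R to W, flip to black, move to (6,3). |black|=6
Step 8: on WHITE (6,3): turn R to N, flip to black, move to (5,3). |black|=7
Step 9: on WHITE (5,3): turn R to E, flip to black, move to (5,4). |black|=8
Step 10: on BLACK (5,4): turn L to N, flip to white, move to (4,4). |black|=7
Step 11: on WHITE (4,4): turn R to E, flip to black, move to (4,5). |black|=8
Step 12: on WHITE (4,5): turn R to S, flip to black, move to (5,5). |black|=9

Answer: BLACK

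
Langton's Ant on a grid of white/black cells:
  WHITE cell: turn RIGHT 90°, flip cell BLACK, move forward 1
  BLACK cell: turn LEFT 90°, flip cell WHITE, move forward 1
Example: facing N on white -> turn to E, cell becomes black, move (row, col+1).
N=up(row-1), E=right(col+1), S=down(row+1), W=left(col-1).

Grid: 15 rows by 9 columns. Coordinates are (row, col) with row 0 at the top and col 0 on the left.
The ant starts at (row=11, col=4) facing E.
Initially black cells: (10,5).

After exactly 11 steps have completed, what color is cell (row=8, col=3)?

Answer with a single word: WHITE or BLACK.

Step 1: on WHITE (11,4): turn R to S, flip to black, move to (12,4). |black|=2
Step 2: on WHITE (12,4): turn R to W, flip to black, move to (12,3). |black|=3
Step 3: on WHITE (12,3): turn R to N, flip to black, move to (11,3). |black|=4
Step 4: on WHITE (11,3): turn R to E, flip to black, move to (11,4). |black|=5
Step 5: on BLACK (11,4): turn L to N, flip to white, move to (10,4). |black|=4
Step 6: on WHITE (10,4): turn R to E, flip to black, move to (10,5). |black|=5
Step 7: on BLACK (10,5): turn L to N, flip to white, move to (9,5). |black|=4
Step 8: on WHITE (9,5): turn R to E, flip to black, move to (9,6). |black|=5
Step 9: on WHITE (9,6): turn R to S, flip to black, move to (10,6). |black|=6
Step 10: on WHITE (10,6): turn R to W, flip to black, move to (10,5). |black|=7
Step 11: on WHITE (10,5): turn R to N, flip to black, move to (9,5). |black|=8

Answer: WHITE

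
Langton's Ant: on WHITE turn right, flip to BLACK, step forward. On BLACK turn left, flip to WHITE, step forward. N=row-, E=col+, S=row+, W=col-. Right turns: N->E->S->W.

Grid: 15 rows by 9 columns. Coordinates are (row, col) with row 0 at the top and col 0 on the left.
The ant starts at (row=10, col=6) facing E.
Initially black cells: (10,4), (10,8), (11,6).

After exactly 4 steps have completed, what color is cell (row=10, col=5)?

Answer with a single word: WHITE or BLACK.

Answer: WHITE

Derivation:
Step 1: on WHITE (10,6): turn R to S, flip to black, move to (11,6). |black|=4
Step 2: on BLACK (11,6): turn L to E, flip to white, move to (11,7). |black|=3
Step 3: on WHITE (11,7): turn R to S, flip to black, move to (12,7). |black|=4
Step 4: on WHITE (12,7): turn R to W, flip to black, move to (12,6). |black|=5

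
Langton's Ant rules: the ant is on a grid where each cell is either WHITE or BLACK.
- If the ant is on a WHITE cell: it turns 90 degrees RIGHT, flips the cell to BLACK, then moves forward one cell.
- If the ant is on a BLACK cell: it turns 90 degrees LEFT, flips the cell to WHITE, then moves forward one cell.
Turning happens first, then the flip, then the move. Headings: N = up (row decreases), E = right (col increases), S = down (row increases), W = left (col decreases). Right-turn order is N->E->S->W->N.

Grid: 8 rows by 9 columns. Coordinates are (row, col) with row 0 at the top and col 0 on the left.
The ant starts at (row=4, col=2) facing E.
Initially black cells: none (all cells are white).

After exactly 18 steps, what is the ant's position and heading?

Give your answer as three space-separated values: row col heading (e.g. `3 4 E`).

Step 1: on WHITE (4,2): turn R to S, flip to black, move to (5,2). |black|=1
Step 2: on WHITE (5,2): turn R to W, flip to black, move to (5,1). |black|=2
Step 3: on WHITE (5,1): turn R to N, flip to black, move to (4,1). |black|=3
Step 4: on WHITE (4,1): turn R to E, flip to black, move to (4,2). |black|=4
Step 5: on BLACK (4,2): turn L to N, flip to white, move to (3,2). |black|=3
Step 6: on WHITE (3,2): turn R to E, flip to black, move to (3,3). |black|=4
Step 7: on WHITE (3,3): turn R to S, flip to black, move to (4,3). |black|=5
Step 8: on WHITE (4,3): turn R to W, flip to black, move to (4,2). |black|=6
Step 9: on WHITE (4,2): turn R to N, flip to black, move to (3,2). |black|=7
Step 10: on BLACK (3,2): turn L to W, flip to white, move to (3,1). |black|=6
Step 11: on WHITE (3,1): turn R to N, flip to black, move to (2,1). |black|=7
Step 12: on WHITE (2,1): turn R to E, flip to black, move to (2,2). |black|=8
Step 13: on WHITE (2,2): turn R to S, flip to black, move to (3,2). |black|=9
Step 14: on WHITE (3,2): turn R to W, flip to black, move to (3,1). |black|=10
Step 15: on BLACK (3,1): turn L to S, flip to white, move to (4,1). |black|=9
Step 16: on BLACK (4,1): turn L to E, flip to white, move to (4,2). |black|=8
Step 17: on BLACK (4,2): turn L to N, flip to white, move to (3,2). |black|=7
Step 18: on BLACK (3,2): turn L to W, flip to white, move to (3,1). |black|=6

Answer: 3 1 W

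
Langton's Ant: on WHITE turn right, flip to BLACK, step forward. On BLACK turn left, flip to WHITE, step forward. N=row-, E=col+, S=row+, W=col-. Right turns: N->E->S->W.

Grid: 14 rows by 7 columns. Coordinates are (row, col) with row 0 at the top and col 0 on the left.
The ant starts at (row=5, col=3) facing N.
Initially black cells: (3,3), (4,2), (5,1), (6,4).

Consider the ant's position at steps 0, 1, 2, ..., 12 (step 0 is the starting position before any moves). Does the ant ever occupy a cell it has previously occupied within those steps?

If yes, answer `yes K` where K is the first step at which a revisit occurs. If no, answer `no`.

Answer: yes 6

Derivation:
Step 1: on WHITE (5,3): turn R to E, flip to black, move to (5,4). |black|=5 — new cell
Step 2: on WHITE (5,4): turn R to S, flip to black, move to (6,4). |black|=6 — new cell
Step 3: on BLACK (6,4): turn L to E, flip to white, move to (6,5). |black|=5 — new cell
Step 4: on WHITE (6,5): turn R to S, flip to black, move to (7,5). |black|=6 — new cell
Step 5: on WHITE (7,5): turn R to W, flip to black, move to (7,4). |black|=7 — new cell
Step 6: on WHITE (7,4): turn R to N, flip to black, move to (6,4). |black|=8 — REVISIT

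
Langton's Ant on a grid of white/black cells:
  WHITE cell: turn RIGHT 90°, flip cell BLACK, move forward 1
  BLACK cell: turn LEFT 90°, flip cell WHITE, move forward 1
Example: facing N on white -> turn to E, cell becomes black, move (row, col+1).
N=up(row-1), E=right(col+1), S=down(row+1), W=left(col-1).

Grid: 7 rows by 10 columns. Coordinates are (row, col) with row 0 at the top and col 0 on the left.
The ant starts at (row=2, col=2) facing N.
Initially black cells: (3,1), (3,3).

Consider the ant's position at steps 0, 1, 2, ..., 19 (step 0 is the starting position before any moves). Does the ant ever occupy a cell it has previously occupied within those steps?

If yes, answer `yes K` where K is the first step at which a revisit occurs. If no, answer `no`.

Step 1: on WHITE (2,2): turn R to E, flip to black, move to (2,3). |black|=3 — new cell
Step 2: on WHITE (2,3): turn R to S, flip to black, move to (3,3). |black|=4 — new cell
Step 3: on BLACK (3,3): turn L to E, flip to white, move to (3,4). |black|=3 — new cell
Step 4: on WHITE (3,4): turn R to S, flip to black, move to (4,4). |black|=4 — new cell
Step 5: on WHITE (4,4): turn R to W, flip to black, move to (4,3). |black|=5 — new cell
Step 6: on WHITE (4,3): turn R to N, flip to black, move to (3,3). |black|=6 — REVISIT

Answer: yes 6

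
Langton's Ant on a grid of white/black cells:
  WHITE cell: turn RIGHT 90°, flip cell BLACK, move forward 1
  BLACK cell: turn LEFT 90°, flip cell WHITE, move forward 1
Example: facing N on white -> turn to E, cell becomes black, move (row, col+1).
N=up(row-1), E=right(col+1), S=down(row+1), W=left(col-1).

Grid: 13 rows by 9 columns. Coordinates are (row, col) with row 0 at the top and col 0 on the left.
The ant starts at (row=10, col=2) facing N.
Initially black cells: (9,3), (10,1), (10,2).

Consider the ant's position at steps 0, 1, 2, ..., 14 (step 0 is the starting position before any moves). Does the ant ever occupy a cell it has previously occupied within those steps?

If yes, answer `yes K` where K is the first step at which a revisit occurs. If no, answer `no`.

Step 1: on BLACK (10,2): turn L to W, flip to white, move to (10,1). |black|=2 — new cell
Step 2: on BLACK (10,1): turn L to S, flip to white, move to (11,1). |black|=1 — new cell
Step 3: on WHITE (11,1): turn R to W, flip to black, move to (11,0). |black|=2 — new cell
Step 4: on WHITE (11,0): turn R to N, flip to black, move to (10,0). |black|=3 — new cell
Step 5: on WHITE (10,0): turn R to E, flip to black, move to (10,1). |black|=4 — REVISIT

Answer: yes 5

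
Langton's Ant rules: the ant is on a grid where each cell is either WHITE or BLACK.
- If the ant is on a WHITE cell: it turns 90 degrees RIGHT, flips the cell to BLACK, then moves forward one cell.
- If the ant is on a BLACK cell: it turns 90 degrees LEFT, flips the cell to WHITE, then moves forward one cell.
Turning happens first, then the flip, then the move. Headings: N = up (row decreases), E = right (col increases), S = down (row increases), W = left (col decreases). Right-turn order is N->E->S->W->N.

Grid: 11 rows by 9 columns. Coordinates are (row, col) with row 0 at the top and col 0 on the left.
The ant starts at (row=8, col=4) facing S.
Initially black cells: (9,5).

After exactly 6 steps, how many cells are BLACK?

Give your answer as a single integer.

Answer: 5

Derivation:
Step 1: on WHITE (8,4): turn R to W, flip to black, move to (8,3). |black|=2
Step 2: on WHITE (8,3): turn R to N, flip to black, move to (7,3). |black|=3
Step 3: on WHITE (7,3): turn R to E, flip to black, move to (7,4). |black|=4
Step 4: on WHITE (7,4): turn R to S, flip to black, move to (8,4). |black|=5
Step 5: on BLACK (8,4): turn L to E, flip to white, move to (8,5). |black|=4
Step 6: on WHITE (8,5): turn R to S, flip to black, move to (9,5). |black|=5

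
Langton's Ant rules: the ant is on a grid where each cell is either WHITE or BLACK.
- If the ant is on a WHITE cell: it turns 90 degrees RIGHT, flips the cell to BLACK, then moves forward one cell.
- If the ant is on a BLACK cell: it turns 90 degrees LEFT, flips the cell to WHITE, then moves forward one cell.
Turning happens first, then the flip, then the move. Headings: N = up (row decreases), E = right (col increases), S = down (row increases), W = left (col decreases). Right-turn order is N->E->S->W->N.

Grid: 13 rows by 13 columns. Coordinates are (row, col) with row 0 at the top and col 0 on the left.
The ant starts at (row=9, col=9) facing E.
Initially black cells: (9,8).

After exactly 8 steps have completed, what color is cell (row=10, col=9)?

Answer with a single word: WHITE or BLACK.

Answer: BLACK

Derivation:
Step 1: on WHITE (9,9): turn R to S, flip to black, move to (10,9). |black|=2
Step 2: on WHITE (10,9): turn R to W, flip to black, move to (10,8). |black|=3
Step 3: on WHITE (10,8): turn R to N, flip to black, move to (9,8). |black|=4
Step 4: on BLACK (9,8): turn L to W, flip to white, move to (9,7). |black|=3
Step 5: on WHITE (9,7): turn R to N, flip to black, move to (8,7). |black|=4
Step 6: on WHITE (8,7): turn R to E, flip to black, move to (8,8). |black|=5
Step 7: on WHITE (8,8): turn R to S, flip to black, move to (9,8). |black|=6
Step 8: on WHITE (9,8): turn R to W, flip to black, move to (9,7). |black|=7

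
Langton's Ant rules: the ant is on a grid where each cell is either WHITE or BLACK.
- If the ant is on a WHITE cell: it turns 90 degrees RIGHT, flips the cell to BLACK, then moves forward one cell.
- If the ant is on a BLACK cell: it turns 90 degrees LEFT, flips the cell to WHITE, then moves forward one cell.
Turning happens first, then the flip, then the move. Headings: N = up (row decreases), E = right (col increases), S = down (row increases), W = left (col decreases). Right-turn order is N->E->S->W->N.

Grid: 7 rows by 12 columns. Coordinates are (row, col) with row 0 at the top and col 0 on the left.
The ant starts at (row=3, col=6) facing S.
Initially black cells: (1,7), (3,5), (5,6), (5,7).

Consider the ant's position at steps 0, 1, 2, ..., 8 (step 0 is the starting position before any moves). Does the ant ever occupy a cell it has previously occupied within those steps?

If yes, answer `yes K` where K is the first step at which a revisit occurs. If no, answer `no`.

Step 1: on WHITE (3,6): turn R to W, flip to black, move to (3,5). |black|=5 — new cell
Step 2: on BLACK (3,5): turn L to S, flip to white, move to (4,5). |black|=4 — new cell
Step 3: on WHITE (4,5): turn R to W, flip to black, move to (4,4). |black|=5 — new cell
Step 4: on WHITE (4,4): turn R to N, flip to black, move to (3,4). |black|=6 — new cell
Step 5: on WHITE (3,4): turn R to E, flip to black, move to (3,5). |black|=7 — REVISIT

Answer: yes 5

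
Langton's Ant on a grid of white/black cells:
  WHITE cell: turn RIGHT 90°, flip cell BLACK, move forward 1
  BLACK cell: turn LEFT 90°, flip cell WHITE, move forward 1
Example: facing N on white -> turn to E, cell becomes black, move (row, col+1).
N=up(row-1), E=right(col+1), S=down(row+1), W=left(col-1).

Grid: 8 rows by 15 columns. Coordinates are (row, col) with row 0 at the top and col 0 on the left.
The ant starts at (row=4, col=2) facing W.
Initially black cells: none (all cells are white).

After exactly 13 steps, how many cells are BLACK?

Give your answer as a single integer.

Answer: 9

Derivation:
Step 1: on WHITE (4,2): turn R to N, flip to black, move to (3,2). |black|=1
Step 2: on WHITE (3,2): turn R to E, flip to black, move to (3,3). |black|=2
Step 3: on WHITE (3,3): turn R to S, flip to black, move to (4,3). |black|=3
Step 4: on WHITE (4,3): turn R to W, flip to black, move to (4,2). |black|=4
Step 5: on BLACK (4,2): turn L to S, flip to white, move to (5,2). |black|=3
Step 6: on WHITE (5,2): turn R to W, flip to black, move to (5,1). |black|=4
Step 7: on WHITE (5,1): turn R to N, flip to black, move to (4,1). |black|=5
Step 8: on WHITE (4,1): turn R to E, flip to black, move to (4,2). |black|=6
Step 9: on WHITE (4,2): turn R to S, flip to black, move to (5,2). |black|=7
Step 10: on BLACK (5,2): turn L to E, flip to white, move to (5,3). |black|=6
Step 11: on WHITE (5,3): turn R to S, flip to black, move to (6,3). |black|=7
Step 12: on WHITE (6,3): turn R to W, flip to black, move to (6,2). |black|=8
Step 13: on WHITE (6,2): turn R to N, flip to black, move to (5,2). |black|=9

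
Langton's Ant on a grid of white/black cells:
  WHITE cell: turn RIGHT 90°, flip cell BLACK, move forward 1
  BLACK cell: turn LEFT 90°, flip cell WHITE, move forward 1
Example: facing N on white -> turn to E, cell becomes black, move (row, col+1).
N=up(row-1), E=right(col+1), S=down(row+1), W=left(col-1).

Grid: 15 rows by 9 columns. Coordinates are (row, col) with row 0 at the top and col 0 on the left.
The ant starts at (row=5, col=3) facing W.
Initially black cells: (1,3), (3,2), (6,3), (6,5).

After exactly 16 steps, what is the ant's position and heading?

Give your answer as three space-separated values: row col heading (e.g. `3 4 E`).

Answer: 3 1 W

Derivation:
Step 1: on WHITE (5,3): turn R to N, flip to black, move to (4,3). |black|=5
Step 2: on WHITE (4,3): turn R to E, flip to black, move to (4,4). |black|=6
Step 3: on WHITE (4,4): turn R to S, flip to black, move to (5,4). |black|=7
Step 4: on WHITE (5,4): turn R to W, flip to black, move to (5,3). |black|=8
Step 5: on BLACK (5,3): turn L to S, flip to white, move to (6,3). |black|=7
Step 6: on BLACK (6,3): turn L to E, flip to white, move to (6,4). |black|=6
Step 7: on WHITE (6,4): turn R to S, flip to black, move to (7,4). |black|=7
Step 8: on WHITE (7,4): turn R to W, flip to black, move to (7,3). |black|=8
Step 9: on WHITE (7,3): turn R to N, flip to black, move to (6,3). |black|=9
Step 10: on WHITE (6,3): turn R to E, flip to black, move to (6,4). |black|=10
Step 11: on BLACK (6,4): turn L to N, flip to white, move to (5,4). |black|=9
Step 12: on BLACK (5,4): turn L to W, flip to white, move to (5,3). |black|=8
Step 13: on WHITE (5,3): turn R to N, flip to black, move to (4,3). |black|=9
Step 14: on BLACK (4,3): turn L to W, flip to white, move to (4,2). |black|=8
Step 15: on WHITE (4,2): turn R to N, flip to black, move to (3,2). |black|=9
Step 16: on BLACK (3,2): turn L to W, flip to white, move to (3,1). |black|=8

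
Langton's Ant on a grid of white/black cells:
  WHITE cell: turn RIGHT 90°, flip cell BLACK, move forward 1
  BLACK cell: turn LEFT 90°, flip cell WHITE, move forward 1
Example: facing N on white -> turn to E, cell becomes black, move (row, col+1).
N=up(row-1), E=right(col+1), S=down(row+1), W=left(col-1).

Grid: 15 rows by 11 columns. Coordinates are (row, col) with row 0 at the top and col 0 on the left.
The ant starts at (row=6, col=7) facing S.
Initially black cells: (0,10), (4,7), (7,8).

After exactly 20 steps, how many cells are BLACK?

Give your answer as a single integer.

Answer: 9

Derivation:
Step 1: on WHITE (6,7): turn R to W, flip to black, move to (6,6). |black|=4
Step 2: on WHITE (6,6): turn R to N, flip to black, move to (5,6). |black|=5
Step 3: on WHITE (5,6): turn R to E, flip to black, move to (5,7). |black|=6
Step 4: on WHITE (5,7): turn R to S, flip to black, move to (6,7). |black|=7
Step 5: on BLACK (6,7): turn L to E, flip to white, move to (6,8). |black|=6
Step 6: on WHITE (6,8): turn R to S, flip to black, move to (7,8). |black|=7
Step 7: on BLACK (7,8): turn L to E, flip to white, move to (7,9). |black|=6
Step 8: on WHITE (7,9): turn R to S, flip to black, move to (8,9). |black|=7
Step 9: on WHITE (8,9): turn R to W, flip to black, move to (8,8). |black|=8
Step 10: on WHITE (8,8): turn R to N, flip to black, move to (7,8). |black|=9
Step 11: on WHITE (7,8): turn R to E, flip to black, move to (7,9). |black|=10
Step 12: on BLACK (7,9): turn L to N, flip to white, move to (6,9). |black|=9
Step 13: on WHITE (6,9): turn R to E, flip to black, move to (6,10). |black|=10
Step 14: on WHITE (6,10): turn R to S, flip to black, move to (7,10). |black|=11
Step 15: on WHITE (7,10): turn R to W, flip to black, move to (7,9). |black|=12
Step 16: on WHITE (7,9): turn R to N, flip to black, move to (6,9). |black|=13
Step 17: on BLACK (6,9): turn L to W, flip to white, move to (6,8). |black|=12
Step 18: on BLACK (6,8): turn L to S, flip to white, move to (7,8). |black|=11
Step 19: on BLACK (7,8): turn L to E, flip to white, move to (7,9). |black|=10
Step 20: on BLACK (7,9): turn L to N, flip to white, move to (6,9). |black|=9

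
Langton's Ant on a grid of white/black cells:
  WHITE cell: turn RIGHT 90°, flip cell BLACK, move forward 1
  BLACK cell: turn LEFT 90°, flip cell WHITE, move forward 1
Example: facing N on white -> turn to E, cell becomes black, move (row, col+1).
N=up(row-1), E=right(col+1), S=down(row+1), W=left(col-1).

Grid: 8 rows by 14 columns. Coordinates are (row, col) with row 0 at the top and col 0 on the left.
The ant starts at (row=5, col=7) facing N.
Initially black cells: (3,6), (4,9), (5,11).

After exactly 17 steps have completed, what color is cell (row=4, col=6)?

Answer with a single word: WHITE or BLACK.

Answer: BLACK

Derivation:
Step 1: on WHITE (5,7): turn R to E, flip to black, move to (5,8). |black|=4
Step 2: on WHITE (5,8): turn R to S, flip to black, move to (6,8). |black|=5
Step 3: on WHITE (6,8): turn R to W, flip to black, move to (6,7). |black|=6
Step 4: on WHITE (6,7): turn R to N, flip to black, move to (5,7). |black|=7
Step 5: on BLACK (5,7): turn L to W, flip to white, move to (5,6). |black|=6
Step 6: on WHITE (5,6): turn R to N, flip to black, move to (4,6). |black|=7
Step 7: on WHITE (4,6): turn R to E, flip to black, move to (4,7). |black|=8
Step 8: on WHITE (4,7): turn R to S, flip to black, move to (5,7). |black|=9
Step 9: on WHITE (5,7): turn R to W, flip to black, move to (5,6). |black|=10
Step 10: on BLACK (5,6): turn L to S, flip to white, move to (6,6). |black|=9
Step 11: on WHITE (6,6): turn R to W, flip to black, move to (6,5). |black|=10
Step 12: on WHITE (6,5): turn R to N, flip to black, move to (5,5). |black|=11
Step 13: on WHITE (5,5): turn R to E, flip to black, move to (5,6). |black|=12
Step 14: on WHITE (5,6): turn R to S, flip to black, move to (6,6). |black|=13
Step 15: on BLACK (6,6): turn L to E, flip to white, move to (6,7). |black|=12
Step 16: on BLACK (6,7): turn L to N, flip to white, move to (5,7). |black|=11
Step 17: on BLACK (5,7): turn L to W, flip to white, move to (5,6). |black|=10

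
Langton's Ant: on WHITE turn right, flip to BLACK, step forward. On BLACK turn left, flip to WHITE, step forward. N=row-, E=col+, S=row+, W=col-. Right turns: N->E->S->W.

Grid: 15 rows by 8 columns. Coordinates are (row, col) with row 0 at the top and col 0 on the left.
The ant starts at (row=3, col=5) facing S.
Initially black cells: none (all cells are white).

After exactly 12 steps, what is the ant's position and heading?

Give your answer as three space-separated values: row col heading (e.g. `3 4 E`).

Answer: 3 7 S

Derivation:
Step 1: on WHITE (3,5): turn R to W, flip to black, move to (3,4). |black|=1
Step 2: on WHITE (3,4): turn R to N, flip to black, move to (2,4). |black|=2
Step 3: on WHITE (2,4): turn R to E, flip to black, move to (2,5). |black|=3
Step 4: on WHITE (2,5): turn R to S, flip to black, move to (3,5). |black|=4
Step 5: on BLACK (3,5): turn L to E, flip to white, move to (3,6). |black|=3
Step 6: on WHITE (3,6): turn R to S, flip to black, move to (4,6). |black|=4
Step 7: on WHITE (4,6): turn R to W, flip to black, move to (4,5). |black|=5
Step 8: on WHITE (4,5): turn R to N, flip to black, move to (3,5). |black|=6
Step 9: on WHITE (3,5): turn R to E, flip to black, move to (3,6). |black|=7
Step 10: on BLACK (3,6): turn L to N, flip to white, move to (2,6). |black|=6
Step 11: on WHITE (2,6): turn R to E, flip to black, move to (2,7). |black|=7
Step 12: on WHITE (2,7): turn R to S, flip to black, move to (3,7). |black|=8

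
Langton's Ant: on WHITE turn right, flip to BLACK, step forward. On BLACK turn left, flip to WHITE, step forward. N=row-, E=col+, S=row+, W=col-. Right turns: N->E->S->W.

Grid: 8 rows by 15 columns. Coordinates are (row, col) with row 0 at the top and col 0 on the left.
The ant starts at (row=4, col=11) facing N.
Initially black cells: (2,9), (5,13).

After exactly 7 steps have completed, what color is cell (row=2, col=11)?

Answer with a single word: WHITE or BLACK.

Step 1: on WHITE (4,11): turn R to E, flip to black, move to (4,12). |black|=3
Step 2: on WHITE (4,12): turn R to S, flip to black, move to (5,12). |black|=4
Step 3: on WHITE (5,12): turn R to W, flip to black, move to (5,11). |black|=5
Step 4: on WHITE (5,11): turn R to N, flip to black, move to (4,11). |black|=6
Step 5: on BLACK (4,11): turn L to W, flip to white, move to (4,10). |black|=5
Step 6: on WHITE (4,10): turn R to N, flip to black, move to (3,10). |black|=6
Step 7: on WHITE (3,10): turn R to E, flip to black, move to (3,11). |black|=7

Answer: WHITE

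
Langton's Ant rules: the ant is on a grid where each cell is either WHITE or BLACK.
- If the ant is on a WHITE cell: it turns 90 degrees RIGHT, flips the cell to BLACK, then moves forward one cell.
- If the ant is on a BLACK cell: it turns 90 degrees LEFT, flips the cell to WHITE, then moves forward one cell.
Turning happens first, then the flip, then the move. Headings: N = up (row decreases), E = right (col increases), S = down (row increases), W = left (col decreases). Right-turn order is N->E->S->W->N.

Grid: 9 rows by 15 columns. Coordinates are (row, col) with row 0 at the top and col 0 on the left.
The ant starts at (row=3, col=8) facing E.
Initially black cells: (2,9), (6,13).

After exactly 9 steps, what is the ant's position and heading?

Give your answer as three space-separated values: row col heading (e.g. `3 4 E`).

Answer: 2 10 S

Derivation:
Step 1: on WHITE (3,8): turn R to S, flip to black, move to (4,8). |black|=3
Step 2: on WHITE (4,8): turn R to W, flip to black, move to (4,7). |black|=4
Step 3: on WHITE (4,7): turn R to N, flip to black, move to (3,7). |black|=5
Step 4: on WHITE (3,7): turn R to E, flip to black, move to (3,8). |black|=6
Step 5: on BLACK (3,8): turn L to N, flip to white, move to (2,8). |black|=5
Step 6: on WHITE (2,8): turn R to E, flip to black, move to (2,9). |black|=6
Step 7: on BLACK (2,9): turn L to N, flip to white, move to (1,9). |black|=5
Step 8: on WHITE (1,9): turn R to E, flip to black, move to (1,10). |black|=6
Step 9: on WHITE (1,10): turn R to S, flip to black, move to (2,10). |black|=7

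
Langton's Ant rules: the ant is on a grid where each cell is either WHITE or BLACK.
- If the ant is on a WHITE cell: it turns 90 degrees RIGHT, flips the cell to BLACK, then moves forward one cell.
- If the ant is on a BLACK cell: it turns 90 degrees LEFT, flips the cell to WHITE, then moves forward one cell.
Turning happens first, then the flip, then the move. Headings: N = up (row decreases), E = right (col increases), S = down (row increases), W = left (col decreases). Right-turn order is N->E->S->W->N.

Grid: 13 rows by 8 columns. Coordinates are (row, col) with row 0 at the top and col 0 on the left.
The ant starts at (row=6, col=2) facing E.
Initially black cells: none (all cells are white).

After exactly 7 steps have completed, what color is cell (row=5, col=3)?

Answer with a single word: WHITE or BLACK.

Answer: BLACK

Derivation:
Step 1: on WHITE (6,2): turn R to S, flip to black, move to (7,2). |black|=1
Step 2: on WHITE (7,2): turn R to W, flip to black, move to (7,1). |black|=2
Step 3: on WHITE (7,1): turn R to N, flip to black, move to (6,1). |black|=3
Step 4: on WHITE (6,1): turn R to E, flip to black, move to (6,2). |black|=4
Step 5: on BLACK (6,2): turn L to N, flip to white, move to (5,2). |black|=3
Step 6: on WHITE (5,2): turn R to E, flip to black, move to (5,3). |black|=4
Step 7: on WHITE (5,3): turn R to S, flip to black, move to (6,3). |black|=5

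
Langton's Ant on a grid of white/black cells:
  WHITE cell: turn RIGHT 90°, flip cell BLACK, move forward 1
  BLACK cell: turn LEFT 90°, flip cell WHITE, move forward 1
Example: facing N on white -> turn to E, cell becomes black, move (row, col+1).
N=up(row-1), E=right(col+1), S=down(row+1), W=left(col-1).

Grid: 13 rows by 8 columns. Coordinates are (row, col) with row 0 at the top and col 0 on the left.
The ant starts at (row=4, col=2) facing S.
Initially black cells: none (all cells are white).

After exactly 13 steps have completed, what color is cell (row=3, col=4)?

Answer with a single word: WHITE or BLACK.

Step 1: on WHITE (4,2): turn R to W, flip to black, move to (4,1). |black|=1
Step 2: on WHITE (4,1): turn R to N, flip to black, move to (3,1). |black|=2
Step 3: on WHITE (3,1): turn R to E, flip to black, move to (3,2). |black|=3
Step 4: on WHITE (3,2): turn R to S, flip to black, move to (4,2). |black|=4
Step 5: on BLACK (4,2): turn L to E, flip to white, move to (4,3). |black|=3
Step 6: on WHITE (4,3): turn R to S, flip to black, move to (5,3). |black|=4
Step 7: on WHITE (5,3): turn R to W, flip to black, move to (5,2). |black|=5
Step 8: on WHITE (5,2): turn R to N, flip to black, move to (4,2). |black|=6
Step 9: on WHITE (4,2): turn R to E, flip to black, move to (4,3). |black|=7
Step 10: on BLACK (4,3): turn L to N, flip to white, move to (3,3). |black|=6
Step 11: on WHITE (3,3): turn R to E, flip to black, move to (3,4). |black|=7
Step 12: on WHITE (3,4): turn R to S, flip to black, move to (4,4). |black|=8
Step 13: on WHITE (4,4): turn R to W, flip to black, move to (4,3). |black|=9

Answer: BLACK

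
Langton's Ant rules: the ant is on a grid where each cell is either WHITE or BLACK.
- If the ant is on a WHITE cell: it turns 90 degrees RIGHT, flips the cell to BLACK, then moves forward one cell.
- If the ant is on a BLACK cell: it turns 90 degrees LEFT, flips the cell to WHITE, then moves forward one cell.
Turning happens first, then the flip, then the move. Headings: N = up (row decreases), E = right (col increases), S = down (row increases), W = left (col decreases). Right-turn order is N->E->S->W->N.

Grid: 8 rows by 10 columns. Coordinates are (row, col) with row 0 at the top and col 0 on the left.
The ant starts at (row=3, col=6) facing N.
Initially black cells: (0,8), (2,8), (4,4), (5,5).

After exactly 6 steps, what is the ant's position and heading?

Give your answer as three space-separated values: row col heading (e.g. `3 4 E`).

Answer: 2 5 N

Derivation:
Step 1: on WHITE (3,6): turn R to E, flip to black, move to (3,7). |black|=5
Step 2: on WHITE (3,7): turn R to S, flip to black, move to (4,7). |black|=6
Step 3: on WHITE (4,7): turn R to W, flip to black, move to (4,6). |black|=7
Step 4: on WHITE (4,6): turn R to N, flip to black, move to (3,6). |black|=8
Step 5: on BLACK (3,6): turn L to W, flip to white, move to (3,5). |black|=7
Step 6: on WHITE (3,5): turn R to N, flip to black, move to (2,5). |black|=8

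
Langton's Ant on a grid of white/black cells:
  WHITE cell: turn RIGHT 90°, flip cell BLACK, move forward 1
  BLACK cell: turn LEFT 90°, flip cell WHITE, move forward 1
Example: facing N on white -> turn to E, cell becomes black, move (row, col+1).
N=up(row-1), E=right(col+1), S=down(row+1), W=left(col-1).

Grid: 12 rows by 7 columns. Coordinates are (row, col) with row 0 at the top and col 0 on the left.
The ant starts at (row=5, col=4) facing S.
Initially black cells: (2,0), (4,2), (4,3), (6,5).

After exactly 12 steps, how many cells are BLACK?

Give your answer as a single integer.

Answer: 8

Derivation:
Step 1: on WHITE (5,4): turn R to W, flip to black, move to (5,3). |black|=5
Step 2: on WHITE (5,3): turn R to N, flip to black, move to (4,3). |black|=6
Step 3: on BLACK (4,3): turn L to W, flip to white, move to (4,2). |black|=5
Step 4: on BLACK (4,2): turn L to S, flip to white, move to (5,2). |black|=4
Step 5: on WHITE (5,2): turn R to W, flip to black, move to (5,1). |black|=5
Step 6: on WHITE (5,1): turn R to N, flip to black, move to (4,1). |black|=6
Step 7: on WHITE (4,1): turn R to E, flip to black, move to (4,2). |black|=7
Step 8: on WHITE (4,2): turn R to S, flip to black, move to (5,2). |black|=8
Step 9: on BLACK (5,2): turn L to E, flip to white, move to (5,3). |black|=7
Step 10: on BLACK (5,3): turn L to N, flip to white, move to (4,3). |black|=6
Step 11: on WHITE (4,3): turn R to E, flip to black, move to (4,4). |black|=7
Step 12: on WHITE (4,4): turn R to S, flip to black, move to (5,4). |black|=8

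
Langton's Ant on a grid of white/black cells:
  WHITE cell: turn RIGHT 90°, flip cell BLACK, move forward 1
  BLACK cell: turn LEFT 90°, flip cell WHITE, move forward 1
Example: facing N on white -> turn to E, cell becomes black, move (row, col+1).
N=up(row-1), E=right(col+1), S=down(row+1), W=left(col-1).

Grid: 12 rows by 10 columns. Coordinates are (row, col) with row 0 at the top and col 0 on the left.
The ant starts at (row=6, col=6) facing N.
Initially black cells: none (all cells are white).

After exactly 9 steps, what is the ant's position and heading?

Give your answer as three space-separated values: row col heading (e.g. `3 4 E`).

Answer: 6 5 W

Derivation:
Step 1: on WHITE (6,6): turn R to E, flip to black, move to (6,7). |black|=1
Step 2: on WHITE (6,7): turn R to S, flip to black, move to (7,7). |black|=2
Step 3: on WHITE (7,7): turn R to W, flip to black, move to (7,6). |black|=3
Step 4: on WHITE (7,6): turn R to N, flip to black, move to (6,6). |black|=4
Step 5: on BLACK (6,6): turn L to W, flip to white, move to (6,5). |black|=3
Step 6: on WHITE (6,5): turn R to N, flip to black, move to (5,5). |black|=4
Step 7: on WHITE (5,5): turn R to E, flip to black, move to (5,6). |black|=5
Step 8: on WHITE (5,6): turn R to S, flip to black, move to (6,6). |black|=6
Step 9: on WHITE (6,6): turn R to W, flip to black, move to (6,5). |black|=7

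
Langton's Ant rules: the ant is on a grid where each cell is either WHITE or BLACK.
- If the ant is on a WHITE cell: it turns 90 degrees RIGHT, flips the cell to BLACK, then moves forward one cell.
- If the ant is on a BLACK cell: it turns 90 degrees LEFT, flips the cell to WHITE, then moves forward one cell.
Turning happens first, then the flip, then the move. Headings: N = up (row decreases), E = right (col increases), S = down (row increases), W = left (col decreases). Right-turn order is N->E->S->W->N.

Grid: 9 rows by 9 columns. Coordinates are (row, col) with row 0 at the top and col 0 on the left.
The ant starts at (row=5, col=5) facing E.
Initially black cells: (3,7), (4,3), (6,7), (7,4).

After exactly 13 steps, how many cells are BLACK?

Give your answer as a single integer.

Answer: 13

Derivation:
Step 1: on WHITE (5,5): turn R to S, flip to black, move to (6,5). |black|=5
Step 2: on WHITE (6,5): turn R to W, flip to black, move to (6,4). |black|=6
Step 3: on WHITE (6,4): turn R to N, flip to black, move to (5,4). |black|=7
Step 4: on WHITE (5,4): turn R to E, flip to black, move to (5,5). |black|=8
Step 5: on BLACK (5,5): turn L to N, flip to white, move to (4,5). |black|=7
Step 6: on WHITE (4,5): turn R to E, flip to black, move to (4,6). |black|=8
Step 7: on WHITE (4,6): turn R to S, flip to black, move to (5,6). |black|=9
Step 8: on WHITE (5,6): turn R to W, flip to black, move to (5,5). |black|=10
Step 9: on WHITE (5,5): turn R to N, flip to black, move to (4,5). |black|=11
Step 10: on BLACK (4,5): turn L to W, flip to white, move to (4,4). |black|=10
Step 11: on WHITE (4,4): turn R to N, flip to black, move to (3,4). |black|=11
Step 12: on WHITE (3,4): turn R to E, flip to black, move to (3,5). |black|=12
Step 13: on WHITE (3,5): turn R to S, flip to black, move to (4,5). |black|=13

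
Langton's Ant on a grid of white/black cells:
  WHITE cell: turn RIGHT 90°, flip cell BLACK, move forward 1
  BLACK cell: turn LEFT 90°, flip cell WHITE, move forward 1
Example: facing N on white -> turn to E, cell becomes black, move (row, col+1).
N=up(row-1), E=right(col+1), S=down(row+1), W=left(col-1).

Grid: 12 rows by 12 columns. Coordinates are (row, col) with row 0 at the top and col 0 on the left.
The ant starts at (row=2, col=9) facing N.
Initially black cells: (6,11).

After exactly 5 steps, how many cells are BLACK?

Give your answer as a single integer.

Step 1: on WHITE (2,9): turn R to E, flip to black, move to (2,10). |black|=2
Step 2: on WHITE (2,10): turn R to S, flip to black, move to (3,10). |black|=3
Step 3: on WHITE (3,10): turn R to W, flip to black, move to (3,9). |black|=4
Step 4: on WHITE (3,9): turn R to N, flip to black, move to (2,9). |black|=5
Step 5: on BLACK (2,9): turn L to W, flip to white, move to (2,8). |black|=4

Answer: 4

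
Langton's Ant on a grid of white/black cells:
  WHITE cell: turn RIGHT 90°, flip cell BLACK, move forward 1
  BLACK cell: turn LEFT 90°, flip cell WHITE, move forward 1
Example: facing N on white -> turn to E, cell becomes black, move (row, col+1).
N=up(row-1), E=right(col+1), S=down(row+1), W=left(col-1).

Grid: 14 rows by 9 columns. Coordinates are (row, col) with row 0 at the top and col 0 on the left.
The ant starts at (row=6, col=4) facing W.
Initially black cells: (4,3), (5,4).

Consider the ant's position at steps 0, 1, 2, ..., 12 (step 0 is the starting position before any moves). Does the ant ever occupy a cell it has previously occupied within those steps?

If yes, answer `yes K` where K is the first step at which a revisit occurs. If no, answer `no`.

Step 1: on WHITE (6,4): turn R to N, flip to black, move to (5,4). |black|=3 — new cell
Step 2: on BLACK (5,4): turn L to W, flip to white, move to (5,3). |black|=2 — new cell
Step 3: on WHITE (5,3): turn R to N, flip to black, move to (4,3). |black|=3 — new cell
Step 4: on BLACK (4,3): turn L to W, flip to white, move to (4,2). |black|=2 — new cell
Step 5: on WHITE (4,2): turn R to N, flip to black, move to (3,2). |black|=3 — new cell
Step 6: on WHITE (3,2): turn R to E, flip to black, move to (3,3). |black|=4 — new cell
Step 7: on WHITE (3,3): turn R to S, flip to black, move to (4,3). |black|=5 — REVISIT

Answer: yes 7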